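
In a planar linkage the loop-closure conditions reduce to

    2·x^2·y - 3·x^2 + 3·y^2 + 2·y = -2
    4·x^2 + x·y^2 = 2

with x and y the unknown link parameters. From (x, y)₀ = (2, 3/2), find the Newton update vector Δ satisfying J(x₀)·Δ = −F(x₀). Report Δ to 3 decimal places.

(-0.810, -0.618)

At (2, 3/2): F = (11.750, 18.500).
Jacobian J = [[4·x·y - 6·x, 2·x^2 + 6·y + 2], [8·x + y^2, 2·x·y]].
At the point, J = [[0.000, 19.000], [18.250, 6.000]] (det J = -346.750).
Solving J·Δ = −F gives Δ = (-0.810, -0.618).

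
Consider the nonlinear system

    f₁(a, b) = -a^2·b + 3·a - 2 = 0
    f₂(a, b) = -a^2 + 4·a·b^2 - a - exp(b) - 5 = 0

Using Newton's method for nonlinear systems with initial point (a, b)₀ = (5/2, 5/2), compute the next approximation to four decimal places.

At (5/2, 5/2): F = (-10.1250, 36.567506).
Jacobian J = [[-2·a·b + 3, -a^2], [-2·a + 4·b^2 - 1, 8·a·b - exp(b)]].
At the point, J = [[-9.5000, -6.2500], [19.0000, 37.817506]] (det J = -240.516307).
Solving J·Δ = −F gives Δ = (-0.6418, -0.6445).
Then the next iterate is (a, b)₁ = (1.8582, 1.8555).

(1.8582, 1.8555)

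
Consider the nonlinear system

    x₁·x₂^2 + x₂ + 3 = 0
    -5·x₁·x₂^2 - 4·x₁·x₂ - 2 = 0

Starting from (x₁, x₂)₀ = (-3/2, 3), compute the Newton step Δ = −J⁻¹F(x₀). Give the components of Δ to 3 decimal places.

At (-3/2, 3): F = (-7.500, 83.500).
Jacobian J = [[x₂^2, 2·x₁·x₂ + 1], [-5·x₂^2 - 4·x₂, -10·x₁·x₂ - 4·x₁]].
At the point, J = [[9.000, -8.000], [-57.000, 51.000]] (det J = 3.000).
Solving J·Δ = −F gives Δ = (-95.167, -108.000).

(-95.167, -108.000)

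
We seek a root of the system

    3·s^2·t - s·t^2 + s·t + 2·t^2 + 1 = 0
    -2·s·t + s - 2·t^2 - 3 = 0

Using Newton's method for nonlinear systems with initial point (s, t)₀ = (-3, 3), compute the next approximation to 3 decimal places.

At (-3, 3): F = (118.000, -6.000).
Jacobian J = [[6·s·t - t^2 + t, 3·s^2 - 2·s·t + s + 4·t], [-2·t + 1, -2·s - 4·t]].
At the point, J = [[-60.000, 54.000], [-5.000, -6.000]] (det J = 630.000).
Solving J·Δ = −F gives Δ = (0.610, -1.508).
Then the next iterate is (s, t)₁ = (-2.390, 1.492).

(-2.390, 1.492)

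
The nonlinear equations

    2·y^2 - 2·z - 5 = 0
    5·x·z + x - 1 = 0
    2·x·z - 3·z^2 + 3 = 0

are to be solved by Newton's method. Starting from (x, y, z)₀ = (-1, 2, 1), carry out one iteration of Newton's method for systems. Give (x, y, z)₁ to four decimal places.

At (-1, 2, 1): F = (1.0000, -7.0000, -2.0000).
Jacobian J = [[0, 4·y, -2], [5·z + 1, 0, 5·x], [2·z, 0, 2·x - 6·z]].
At the point, J = [[0.0000, 8.0000, -2.0000], [6.0000, 0.0000, -5.0000], [2.0000, 0.0000, -8.0000]] (det J = 304.0000).
Solving J·Δ = −F gives Δ = (1.2105, -0.1118, 0.0526).
Then the next iterate is (x, y, z)₁ = (0.2105, 1.8882, 1.0526).

(0.2105, 1.8882, 1.0526)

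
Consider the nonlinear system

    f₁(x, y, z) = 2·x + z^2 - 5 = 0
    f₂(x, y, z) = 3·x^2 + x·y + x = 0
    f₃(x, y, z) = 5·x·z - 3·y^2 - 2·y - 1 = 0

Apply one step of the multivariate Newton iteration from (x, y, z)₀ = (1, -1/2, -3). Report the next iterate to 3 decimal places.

At (1, -1/2, -3): F = (6.000, 3.500, -15.750).
Jacobian J = [[2, 0, 2·z], [6·x + y + 1, x, 0], [5·z, -6·y - 2, 5·x]].
At the point, J = [[2.000, 0.000, -6.000], [6.500, 1.000, 0.000], [-15.000, 1.000, 5.000]] (det J = -119.000).
Solving J·Δ = −F gives Δ = (-0.718, 1.170, 0.761).
Then the next iterate is (x, y, z)₁ = (0.282, 0.670, -2.239).

(0.282, 0.670, -2.239)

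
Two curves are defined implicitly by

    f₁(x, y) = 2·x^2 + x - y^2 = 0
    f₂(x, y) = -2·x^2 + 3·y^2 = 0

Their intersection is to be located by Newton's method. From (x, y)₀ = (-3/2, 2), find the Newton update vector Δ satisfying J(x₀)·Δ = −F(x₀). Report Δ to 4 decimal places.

(0.5000, -0.8750)

At (-3/2, 2): F = (-1.0000, 7.5000).
Jacobian J = [[4·x + 1, -2·y], [-4·x, 6·y]].
At the point, J = [[-5.0000, -4.0000], [6.0000, 12.0000]] (det J = -36.0000).
Solving J·Δ = −F gives Δ = (0.5000, -0.8750).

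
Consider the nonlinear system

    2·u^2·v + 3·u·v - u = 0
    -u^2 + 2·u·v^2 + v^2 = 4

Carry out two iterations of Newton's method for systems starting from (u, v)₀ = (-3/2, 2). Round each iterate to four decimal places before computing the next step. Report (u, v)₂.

(-0.3121, -1.3772)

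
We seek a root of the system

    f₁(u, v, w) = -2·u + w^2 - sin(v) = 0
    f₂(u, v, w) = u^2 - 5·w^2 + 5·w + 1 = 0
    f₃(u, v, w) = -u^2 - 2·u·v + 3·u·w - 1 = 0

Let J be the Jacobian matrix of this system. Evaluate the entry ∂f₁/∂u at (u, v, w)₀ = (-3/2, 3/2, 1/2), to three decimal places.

∂f₁/∂u = -2.
At (-3/2, 3/2, 1/2) this is -2.000.

-2.000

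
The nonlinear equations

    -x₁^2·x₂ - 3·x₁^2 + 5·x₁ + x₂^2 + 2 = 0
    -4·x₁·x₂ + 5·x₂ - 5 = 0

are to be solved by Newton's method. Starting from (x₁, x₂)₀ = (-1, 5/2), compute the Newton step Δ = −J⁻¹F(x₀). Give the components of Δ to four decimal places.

(0.4905, -1.3995)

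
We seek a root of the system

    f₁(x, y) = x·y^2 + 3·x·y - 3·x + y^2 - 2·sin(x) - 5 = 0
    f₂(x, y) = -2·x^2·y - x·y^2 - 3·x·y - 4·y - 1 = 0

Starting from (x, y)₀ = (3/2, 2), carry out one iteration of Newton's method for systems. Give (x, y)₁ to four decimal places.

(-0.2802, 2.3245)

At (3/2, 2): F = (7.505010, -33.0000).
Jacobian J = [[y^2 + 3·y - 2·cos(x) - 3, 2·x·y + 3·x + 2·y], [-4·x·y - y^2 - 3·y, -2·x^2 - 2·x·y - 3·x - 4]].
At the point, J = [[6.858526, 14.5000], [-22.0000, -19.0000]] (det J = 188.688014).
Solving J·Δ = −F gives Δ = (-1.7802, 0.3245).
Then the next iterate is (x, y)₁ = (-0.2802, 2.3245).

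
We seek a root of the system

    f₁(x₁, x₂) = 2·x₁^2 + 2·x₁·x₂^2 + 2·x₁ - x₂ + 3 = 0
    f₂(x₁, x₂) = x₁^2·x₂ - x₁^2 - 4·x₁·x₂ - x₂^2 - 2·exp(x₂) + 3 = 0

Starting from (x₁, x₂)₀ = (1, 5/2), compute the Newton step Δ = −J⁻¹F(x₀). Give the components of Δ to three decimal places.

At (1, 5/2): F = (17.000, -36.11499).
Jacobian J = [[4·x₁ + 2·x₂^2 + 2, 4·x₁·x₂ - 1], [2·x₁·x₂ - 2·x₁ - 4·x₂, x₁^2 - 4·x₁ - 2·x₂ - 2·exp(x₂)]].
At the point, J = [[18.500, 9.000], [-7.000, -32.36499]] (det J = -535.75228).
Solving J·Δ = −F gives Δ = (-0.420, -1.025).

(-0.420, -1.025)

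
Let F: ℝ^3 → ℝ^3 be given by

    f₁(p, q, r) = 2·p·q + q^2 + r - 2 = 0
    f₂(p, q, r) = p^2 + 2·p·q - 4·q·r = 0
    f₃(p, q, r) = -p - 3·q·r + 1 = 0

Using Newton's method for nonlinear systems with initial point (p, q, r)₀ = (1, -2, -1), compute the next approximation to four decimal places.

At (1, -2, -1): F = (-3.0000, -11.0000, -6.0000).
Jacobian J = [[2·q, 2·p + 2·q, 1], [2·p + 2·q, 2·p - 4·r, -4·q], [-1, -3·r, -3·q]].
At the point, J = [[-4.0000, -2.0000, 1.0000], [-2.0000, 6.0000, 8.0000], [-1.0000, 3.0000, 6.0000]] (det J = -56.0000).
Solving J·Δ = −F gives Δ = (-1.2321, 1.0893, 0.2500).
Then the next iterate is (p, q, r)₁ = (-0.2321, -0.9107, -0.7500).

(-0.2321, -0.9107, -0.7500)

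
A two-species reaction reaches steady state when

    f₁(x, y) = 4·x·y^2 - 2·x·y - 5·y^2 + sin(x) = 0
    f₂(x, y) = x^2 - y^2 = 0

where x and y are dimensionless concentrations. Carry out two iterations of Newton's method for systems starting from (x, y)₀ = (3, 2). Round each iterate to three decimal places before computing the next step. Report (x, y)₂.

(1.697, 1.671)

At (3, 2): F = (16.14112, 5.000).
Jacobian J = [[4·y^2 - 2·y + cos(x), 8·x·y - 2·x - 10·y], [2·x, -2·y]].
At the point, J = [[11.01001, 22.000], [6.000, -4.000]] (det J = -176.04003).
Solving J·Δ = −F gives Δ = (-0.992, -0.237).
Then the next iterate is (x, y)₁ = (2.008, 1.763).
Round to (2.008, 1.763) and repeat: F = (3.24970, 0.92390), J = [[8.48327, 6.67483], [4.016, -3.526]].
Δ = (-0.311, -0.092), so (x, y)₂ = (1.697, 1.671).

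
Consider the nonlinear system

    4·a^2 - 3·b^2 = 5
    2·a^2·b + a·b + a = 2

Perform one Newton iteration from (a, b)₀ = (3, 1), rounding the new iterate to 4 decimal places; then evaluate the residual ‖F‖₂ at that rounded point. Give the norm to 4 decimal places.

At (3, 1): F = (28.0000, 22.0000).
Jacobian J = [[8·a, -6·b], [4·a·b + b + 1, 2·a^2 + a]].
At the point, J = [[24.0000, -6.0000], [14.0000, 21.0000]] (det J = 588.0000).
Solving J·Δ = −F gives Δ = (-1.2245, -0.2313).
Then the next iterate is (a, b)₁ = (1.7755, 0.7687).
Re-evaluating at (1.7755, 0.7687): F = (5.836902, 5.986827), so ‖F‖₂ = 8.3613.

8.3613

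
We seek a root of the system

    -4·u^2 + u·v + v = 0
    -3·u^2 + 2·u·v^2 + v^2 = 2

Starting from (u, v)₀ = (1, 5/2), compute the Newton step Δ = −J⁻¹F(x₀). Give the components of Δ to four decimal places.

At (1, 5/2): F = (1.0000, 13.7500).
Jacobian J = [[-8·u + v, u + 1], [-6·u + 2·v^2, 4·u·v + 2·v]].
At the point, J = [[-5.5000, 2.0000], [6.5000, 15.0000]] (det J = -95.5000).
Solving J·Δ = −F gives Δ = (-0.1309, -0.8599).

(-0.1309, -0.8599)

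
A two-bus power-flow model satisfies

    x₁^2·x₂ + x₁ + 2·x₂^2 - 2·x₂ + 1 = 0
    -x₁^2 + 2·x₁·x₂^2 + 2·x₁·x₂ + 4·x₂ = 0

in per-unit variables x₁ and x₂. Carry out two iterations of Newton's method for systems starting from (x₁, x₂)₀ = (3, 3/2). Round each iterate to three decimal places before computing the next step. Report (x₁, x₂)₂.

(1.098, 0.416)

At (3, 3/2): F = (19.000, 19.500).
Jacobian J = [[2·x₁·x₂ + 1, x₁^2 + 4·x₂ - 2], [-2·x₁ + 2·x₂^2 + 2·x₂, 4·x₁·x₂ + 2·x₁ + 4]].
At the point, J = [[10.000, 13.000], [1.500, 28.000]] (det J = 260.500).
Solving J·Δ = −F gives Δ = (-1.069, -0.639).
Then the next iterate is (x₁, x₂)₁ = (1.931, 0.861).
Round to (1.931, 0.861) and repeat: F = (5.90211, 5.90340), J = [[4.32518, 5.17276], [-0.65736, 14.51236]].
Δ = (-0.833, -0.445), so (x₁, x₂)₂ = (1.098, 0.416).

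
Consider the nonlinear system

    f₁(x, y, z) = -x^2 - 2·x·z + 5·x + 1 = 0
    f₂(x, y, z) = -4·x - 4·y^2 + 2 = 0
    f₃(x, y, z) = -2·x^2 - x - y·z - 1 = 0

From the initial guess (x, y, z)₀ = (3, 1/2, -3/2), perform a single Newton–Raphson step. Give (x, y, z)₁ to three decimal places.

(1.179, -0.429, 0.560)

At (3, 1/2, -3/2): F = (16.000, -11.000, -21.250).
Jacobian J = [[-2·x - 2·z + 5, 0, -2·x], [-4, -8·y, 0], [-4·x - 1, -z, -y]].
At the point, J = [[2.000, 0.000, -6.000], [-4.000, -4.000, 0.000], [-13.000, 1.500, -0.500]] (det J = 352.000).
Solving J·Δ = −F gives Δ = (-1.821, -0.929, 2.060).
Then the next iterate is (x, y, z)₁ = (1.179, -0.429, 0.560).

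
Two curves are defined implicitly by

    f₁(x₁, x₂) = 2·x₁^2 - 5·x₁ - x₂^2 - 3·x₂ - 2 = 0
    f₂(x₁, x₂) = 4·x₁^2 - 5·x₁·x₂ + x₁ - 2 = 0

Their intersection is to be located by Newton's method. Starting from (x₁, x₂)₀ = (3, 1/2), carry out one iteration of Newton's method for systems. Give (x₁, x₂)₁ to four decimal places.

(11.6167, 15.3917)

At (3, 1/2): F = (-0.7500, 29.5000).
Jacobian J = [[4·x₁ - 5, -2·x₂ - 3], [8·x₁ - 5·x₂ + 1, -5·x₁]].
At the point, J = [[7.0000, -4.0000], [22.5000, -15.0000]] (det J = -15.0000).
Solving J·Δ = −F gives Δ = (8.6167, 14.8917).
Then the next iterate is (x₁, x₂)₁ = (11.6167, 15.3917).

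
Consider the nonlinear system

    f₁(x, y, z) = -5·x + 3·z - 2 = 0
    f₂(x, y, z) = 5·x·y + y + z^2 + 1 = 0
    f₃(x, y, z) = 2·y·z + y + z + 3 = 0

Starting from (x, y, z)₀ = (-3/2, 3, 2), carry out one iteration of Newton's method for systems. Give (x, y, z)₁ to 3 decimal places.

(-0.449, 1.914, -0.081)

At (-3/2, 3, 2): F = (11.500, -14.500, 20.000).
Jacobian J = [[-5, 0, 3], [5·y, 5·x + 1, 2·z], [0, 2·z + 1, 2·y + 1]].
At the point, J = [[-5.000, 0.000, 3.000], [15.000, -6.500, 4.000], [0.000, 5.000, 7.000]] (det J = 552.500).
Solving J·Δ = −F gives Δ = (1.051, -1.086, -2.081).
Then the next iterate is (x, y, z)₁ = (-0.449, 1.914, -0.081).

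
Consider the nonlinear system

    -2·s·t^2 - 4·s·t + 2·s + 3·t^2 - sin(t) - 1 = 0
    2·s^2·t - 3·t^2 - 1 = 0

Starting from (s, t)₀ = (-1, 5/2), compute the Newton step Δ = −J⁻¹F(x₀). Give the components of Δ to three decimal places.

(0.088, -1.203)

At (-1, 5/2): F = (37.65153, -14.750).
Jacobian J = [[-2·t^2 - 4·t + 2, -4·s·t - 4·s + 6·t - cos(t)], [4·s·t, 2·s^2 - 6·t]].
At the point, J = [[-20.500, 29.80114], [-10.000, -13.000]] (det J = 564.51144).
Solving J·Δ = −F gives Δ = (0.088, -1.203).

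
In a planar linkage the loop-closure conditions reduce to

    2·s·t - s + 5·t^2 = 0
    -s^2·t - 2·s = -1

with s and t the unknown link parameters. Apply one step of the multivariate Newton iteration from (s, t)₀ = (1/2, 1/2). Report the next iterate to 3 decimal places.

(0.471, 0.292)

At (1/2, 1/2): F = (1.250, -0.125).
Jacobian J = [[2·t - 1, 2·s + 10·t], [-2·s·t - 2, -s^2]].
At the point, J = [[0.000, 6.000], [-2.500, -0.250]] (det J = 15.000).
Solving J·Δ = −F gives Δ = (-0.029, -0.208).
Then the next iterate is (s, t)₁ = (0.471, 0.292).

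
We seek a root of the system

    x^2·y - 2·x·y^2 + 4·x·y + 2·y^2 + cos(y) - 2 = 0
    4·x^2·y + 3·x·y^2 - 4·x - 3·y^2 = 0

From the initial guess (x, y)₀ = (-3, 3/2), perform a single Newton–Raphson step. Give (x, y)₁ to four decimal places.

(-1.8271, 1.3613)

At (-3, 3/2): F = (11.570737, 39.0000).
Jacobian J = [[2·x·y - 2·y^2 + 4·y, x^2 - 4·x·y + 4·x + 4·y - sin(y)], [8·x·y + 3·y^2 - 4, 4·x^2 + 6·x·y - 6·y]].
At the point, J = [[-7.5000, 20.002505], [-33.2500, 0.0000]] (det J = 665.083292).
Solving J·Δ = −F gives Δ = (1.1729, -0.1387).
Then the next iterate is (x, y)₁ = (-1.8271, 1.3613).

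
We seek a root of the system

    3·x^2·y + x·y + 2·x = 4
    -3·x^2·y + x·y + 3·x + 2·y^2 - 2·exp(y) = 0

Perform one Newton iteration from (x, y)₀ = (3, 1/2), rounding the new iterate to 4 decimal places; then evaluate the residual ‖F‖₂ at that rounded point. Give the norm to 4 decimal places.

At (3, 1/2): F = (17.0000, -5.797443).
Jacobian J = [[6·x·y + y + 2, 3·x^2 + x], [-6·x·y + y + 3, -3·x^2 + x + 4·y - 2·exp(y)]].
At the point, J = [[11.5000, 30.0000], [-5.5000, -25.297443]] (det J = -125.920589).
Solving J·Δ = −F gives Δ = (-2.0341, 0.2131).
Then the next iterate is (x, y)₁ = (0.9659, 0.7131).
Re-evaluating at (0.9659, 0.7131): F = (0.616471, -1.472994), so ‖F‖₂ = 1.5968.

1.5968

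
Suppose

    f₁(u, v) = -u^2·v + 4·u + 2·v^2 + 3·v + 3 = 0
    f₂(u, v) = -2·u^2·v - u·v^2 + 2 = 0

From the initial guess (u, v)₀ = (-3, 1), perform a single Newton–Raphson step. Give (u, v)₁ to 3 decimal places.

(-1.673, 1.133)

At (-3, 1): F = (-13.000, -13.000).
Jacobian J = [[-2·u·v + 4, -u^2 + 4·v + 3], [-4·u·v - v^2, -2·u^2 - 2·u·v]].
At the point, J = [[10.000, -2.000], [11.000, -12.000]] (det J = -98.000).
Solving J·Δ = −F gives Δ = (1.327, 0.133).
Then the next iterate is (u, v)₁ = (-1.673, 1.133).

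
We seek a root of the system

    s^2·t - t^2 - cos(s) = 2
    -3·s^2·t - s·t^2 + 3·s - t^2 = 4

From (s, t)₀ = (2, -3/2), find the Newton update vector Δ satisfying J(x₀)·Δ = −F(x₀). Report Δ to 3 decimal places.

At (2, -3/2): F = (-9.83385, 13.250).
Jacobian J = [[2·s·t + sin(s), s^2 - 2·t], [-6·s·t - t^2 + 3, -3·s^2 - 2·s·t - 2·t]].
At the point, J = [[-5.09070, 7.000], [18.750, -3.000]] (det J = -115.97789).
Solving J·Δ = −F gives Δ = (-0.545, 1.008).

(-0.545, 1.008)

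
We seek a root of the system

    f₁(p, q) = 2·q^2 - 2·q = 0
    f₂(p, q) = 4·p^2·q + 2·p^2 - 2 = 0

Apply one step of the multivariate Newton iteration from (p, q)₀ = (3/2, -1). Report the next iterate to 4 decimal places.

At (3/2, -1): F = (4.0000, -6.5000).
Jacobian J = [[0, 4·q - 2], [8·p·q + 4·p, 4·p^2]].
At the point, J = [[0.0000, -6.0000], [-6.0000, 9.0000]] (det J = -36.0000).
Solving J·Δ = −F gives Δ = (-0.0833, 0.6667).
Then the next iterate is (p, q)₁ = (1.4167, -0.3333).

(1.4167, -0.3333)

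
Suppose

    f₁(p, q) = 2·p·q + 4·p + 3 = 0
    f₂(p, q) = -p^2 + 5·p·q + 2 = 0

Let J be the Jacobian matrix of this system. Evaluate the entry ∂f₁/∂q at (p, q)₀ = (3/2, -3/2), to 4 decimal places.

3.0000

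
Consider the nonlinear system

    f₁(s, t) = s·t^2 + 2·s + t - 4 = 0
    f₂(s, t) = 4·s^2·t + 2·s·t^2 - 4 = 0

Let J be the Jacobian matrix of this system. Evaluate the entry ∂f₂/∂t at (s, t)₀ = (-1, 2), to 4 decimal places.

-4.0000

∂f₂/∂t = 4·s^2 + 4·s·t.
At (-1, 2) this is -4.0000.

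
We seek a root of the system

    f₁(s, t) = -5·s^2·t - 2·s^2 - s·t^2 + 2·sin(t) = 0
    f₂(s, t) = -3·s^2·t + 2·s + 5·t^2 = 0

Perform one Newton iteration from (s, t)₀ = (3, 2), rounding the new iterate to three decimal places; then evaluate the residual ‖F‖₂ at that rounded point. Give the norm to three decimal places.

32.689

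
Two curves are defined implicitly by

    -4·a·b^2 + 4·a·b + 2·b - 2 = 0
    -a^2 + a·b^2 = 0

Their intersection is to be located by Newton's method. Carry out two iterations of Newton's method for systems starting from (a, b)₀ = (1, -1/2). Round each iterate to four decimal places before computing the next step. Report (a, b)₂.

At (1, -1/2): F = (-6.0000, -0.7500).
Jacobian J = [[-4·b^2 + 4·b, -8·a·b + 4·a + 2], [-2·a + b^2, 2·a·b]].
At the point, J = [[-3.0000, 10.0000], [-1.7500, -1.0000]] (det J = 20.5000).
Solving J·Δ = −F gives Δ = (-0.6585, 0.4024).
Then the next iterate is (a, b)₁ = (0.3415, -0.0976).
Round to (0.3415, -0.0976) and repeat: F = (-2.341534, -0.113369), J = [[-0.428503, 3.632643], [-0.673474, -0.066661]].
Δ = (-0.2295, 0.6175), so (a, b)₂ = (0.1120, 0.5199).

(0.1120, 0.5199)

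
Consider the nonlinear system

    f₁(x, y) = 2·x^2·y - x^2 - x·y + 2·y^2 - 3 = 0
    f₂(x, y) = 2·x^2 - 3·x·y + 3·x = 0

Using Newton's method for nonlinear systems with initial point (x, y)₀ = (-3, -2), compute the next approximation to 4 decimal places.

At (-3, -2): F = (-46.0000, -9.0000).
Jacobian J = [[4·x·y - 2·x - y, 2·x^2 - x + 4·y], [4·x - 3·y + 3, -3·x]].
At the point, J = [[32.0000, 13.0000], [-3.0000, 9.0000]] (det J = 327.0000).
Solving J·Δ = −F gives Δ = (0.9083, 1.3028).
Then the next iterate is (x, y)₁ = (-2.0917, -0.6972).

(-2.0917, -0.6972)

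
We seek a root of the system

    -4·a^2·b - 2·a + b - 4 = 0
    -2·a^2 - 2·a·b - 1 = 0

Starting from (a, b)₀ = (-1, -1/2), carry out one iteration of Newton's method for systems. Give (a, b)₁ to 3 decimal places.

(3.333, -9.333)

At (-1, -1/2): F = (-0.500, -4.000).
Jacobian J = [[-8·a·b - 2, -4·a^2 + 1], [-4·a - 2·b, -2·a]].
At the point, J = [[-6.000, -3.000], [5.000, 2.000]] (det J = 3.000).
Solving J·Δ = −F gives Δ = (4.333, -8.833).
Then the next iterate is (a, b)₁ = (3.333, -9.333).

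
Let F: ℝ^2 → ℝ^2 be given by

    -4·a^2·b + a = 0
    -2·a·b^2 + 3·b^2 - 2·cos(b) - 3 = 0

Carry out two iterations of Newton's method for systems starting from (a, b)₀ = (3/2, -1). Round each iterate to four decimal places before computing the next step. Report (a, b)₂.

(0.0595, -1.2239)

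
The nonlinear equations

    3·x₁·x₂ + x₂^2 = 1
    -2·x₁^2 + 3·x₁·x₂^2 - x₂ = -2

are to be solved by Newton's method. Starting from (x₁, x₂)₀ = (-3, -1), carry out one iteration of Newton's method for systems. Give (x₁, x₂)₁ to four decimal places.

(-2.0263, -0.4474)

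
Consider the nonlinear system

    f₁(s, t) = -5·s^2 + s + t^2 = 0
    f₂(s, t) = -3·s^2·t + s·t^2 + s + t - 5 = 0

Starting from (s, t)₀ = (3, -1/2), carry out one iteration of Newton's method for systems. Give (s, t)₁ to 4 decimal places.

(1.5639, -0.6024)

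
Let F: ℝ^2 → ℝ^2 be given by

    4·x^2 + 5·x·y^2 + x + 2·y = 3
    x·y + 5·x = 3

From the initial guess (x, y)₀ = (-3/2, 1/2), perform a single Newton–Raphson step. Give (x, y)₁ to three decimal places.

(0.000, -1.500)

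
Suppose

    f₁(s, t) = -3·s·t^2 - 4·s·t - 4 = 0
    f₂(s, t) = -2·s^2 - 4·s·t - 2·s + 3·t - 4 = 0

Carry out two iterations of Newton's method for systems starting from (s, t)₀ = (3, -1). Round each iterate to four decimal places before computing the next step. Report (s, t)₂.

At (3, -1): F = (-1.0000, -19.0000).
Jacobian J = [[-3·t^2 - 4·t, -6·s·t - 4·s], [-4·s - 4·t - 2, -4·s + 3]].
At the point, J = [[1.0000, 6.0000], [-10.0000, -9.0000]] (det J = 51.0000).
Solving J·Δ = −F gives Δ = (-2.4118, 0.5686).
Then the next iterate is (s, t)₁ = (0.5882, -0.4314).
Round to (0.5882, -0.4314) and repeat: F = (-3.313405, -6.147561), J = [[1.167282, -0.830303], [-2.6272, 0.6472]].
Δ = (-5.0836, -11.1374), so (s, t)₂ = (-4.4954, -11.5688).

(-4.4954, -11.5688)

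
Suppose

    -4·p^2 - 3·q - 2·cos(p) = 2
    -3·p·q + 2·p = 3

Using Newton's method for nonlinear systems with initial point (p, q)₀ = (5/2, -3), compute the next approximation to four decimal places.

At (5/2, -3): F = (-16.397713, 24.5000).
Jacobian J = [[-8·p + 2·sin(p), -3], [-3·q + 2, -3·p]].
At the point, J = [[-18.803056, -3.0000], [11.0000, -7.5000]] (det J = 174.022918).
Solving J·Δ = −F gives Δ = (-1.1291, 1.6107).
Then the next iterate is (p, q)₁ = (1.3709, -1.3893).

(1.3709, -1.3893)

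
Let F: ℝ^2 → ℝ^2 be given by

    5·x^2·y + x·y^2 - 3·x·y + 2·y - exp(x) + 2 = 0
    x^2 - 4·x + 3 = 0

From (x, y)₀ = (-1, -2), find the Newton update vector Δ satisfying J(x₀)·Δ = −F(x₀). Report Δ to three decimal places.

(1.333, -1.224)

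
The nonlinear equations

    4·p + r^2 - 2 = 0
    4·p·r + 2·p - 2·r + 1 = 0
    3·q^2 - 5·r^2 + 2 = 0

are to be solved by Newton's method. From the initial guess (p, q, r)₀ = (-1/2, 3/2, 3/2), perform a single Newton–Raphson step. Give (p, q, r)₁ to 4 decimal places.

(0.1250, 1.3611, 1.2500)

At (-1/2, 3/2, 3/2): F = (-1.7500, -6.0000, -2.5000).
Jacobian J = [[4, 0, 2·r], [4·r + 2, 0, 4·p - 2], [0, 6·q, -10·r]].
At the point, J = [[4.0000, 0.0000, 3.0000], [8.0000, 0.0000, -4.0000], [0.0000, 9.0000, -15.0000]] (det J = 360.0000).
Solving J·Δ = −F gives Δ = (0.6250, -0.1389, -0.2500).
Then the next iterate is (p, q, r)₁ = (0.1250, 1.3611, 1.2500).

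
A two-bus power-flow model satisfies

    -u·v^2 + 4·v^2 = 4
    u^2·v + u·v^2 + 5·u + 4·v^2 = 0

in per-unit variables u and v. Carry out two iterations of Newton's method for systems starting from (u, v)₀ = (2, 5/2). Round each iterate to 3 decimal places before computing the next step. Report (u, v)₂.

At (2, 5/2): F = (8.500, 57.500).
Jacobian J = [[-v^2, -2·u·v + 8·v], [2·u·v + v^2 + 5, u^2 + 2·u·v + 8·v]].
At the point, J = [[-6.250, 10.000], [21.250, 34.000]] (det J = -425.000).
Solving J·Δ = −F gives Δ = (-0.673, -1.271).
Then the next iterate is (u, v)₁ = (1.327, 1.229).
Round to (1.327, 1.229) and repeat: F = (0.03741, 16.84530), J = [[-1.51044, 6.57023], [9.77221, 14.85469]].
Δ = (-1.271, -0.298), so (u, v)₂ = (0.056, 0.931).

(0.056, 0.931)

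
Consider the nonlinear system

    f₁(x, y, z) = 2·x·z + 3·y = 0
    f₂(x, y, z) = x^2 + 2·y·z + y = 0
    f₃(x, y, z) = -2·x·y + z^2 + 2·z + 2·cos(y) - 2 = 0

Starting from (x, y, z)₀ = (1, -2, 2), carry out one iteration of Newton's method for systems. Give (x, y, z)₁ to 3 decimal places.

At (1, -2, 2): F = (-2.000, -9.000, 9.16771).
Jacobian J = [[2·z, 3, 2·x], [2·x, 2·z + 1, 2·y], [-2·y, -2·x - 2·sin(y), 2·z + 2]].
At the point, J = [[4.000, 3.000, 2.000], [2.000, 5.000, -4.000], [4.000, -0.18141, 6.000]] (det J = -7.62810).
Solving J·Δ = −F gives Δ = (-12.450, 12.500, 7.150).
Then the next iterate is (x, y, z)₁ = (-11.450, 10.500, 9.150).

(-11.450, 10.500, 9.150)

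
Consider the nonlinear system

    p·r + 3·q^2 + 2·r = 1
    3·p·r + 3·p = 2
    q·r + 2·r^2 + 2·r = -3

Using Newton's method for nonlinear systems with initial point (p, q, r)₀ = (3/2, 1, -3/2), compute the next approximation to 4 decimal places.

(1.6667, 1.0000, -0.5000)

At (3/2, 1, -3/2): F = (-3.2500, -4.2500, 3.0000).
Jacobian J = [[r, 6·q, p + 2], [3·r + 3, 0, 3·p], [0, r, q + 4·r + 2]].
At the point, J = [[-1.5000, 6.0000, 3.5000], [-1.5000, 0.0000, 4.5000], [0.0000, -1.5000, -3.0000]] (det J = -29.2500).
Solving J·Δ = −F gives Δ = (0.1667, 0.0000, 1.0000).
Then the next iterate is (p, q, r)₁ = (1.6667, 1.0000, -0.5000).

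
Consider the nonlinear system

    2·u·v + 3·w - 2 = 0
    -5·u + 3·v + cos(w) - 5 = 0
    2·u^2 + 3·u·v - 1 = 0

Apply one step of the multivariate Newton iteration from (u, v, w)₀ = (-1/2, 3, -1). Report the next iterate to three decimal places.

At (-1/2, 3, -1): F = (-8.000, 7.04030, -5.000).
Jacobian J = [[2·v, 2·u, 3], [-5, 3, -sin(w)], [4·u + 3·v, 3·u, 0]].
At the point, J = [[6.000, -1.000, 3.000], [-5.000, 3.000, 0.84147], [7.000, -1.500, 0.000]] (det J = -38.81706).
Solving J·Δ = −F gives Δ = (0.191, -2.440, 1.471).
Then the next iterate is (u, v, w)₁ = (-0.309, 0.560, 0.471).

(-0.309, 0.560, 0.471)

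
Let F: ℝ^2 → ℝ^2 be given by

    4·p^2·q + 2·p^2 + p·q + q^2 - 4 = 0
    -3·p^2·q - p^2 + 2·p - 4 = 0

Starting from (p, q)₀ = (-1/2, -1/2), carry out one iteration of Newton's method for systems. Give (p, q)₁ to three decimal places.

(-0.667, -7.333)

At (-1/2, -1/2): F = (-3.500, -4.875).
Jacobian J = [[8·p·q + 4·p + q, 4·p^2 + p + 2·q], [-6·p·q - 2·p + 2, -3·p^2]].
At the point, J = [[-0.500, -0.500], [1.500, -0.750]] (det J = 1.125).
Solving J·Δ = −F gives Δ = (-0.167, -6.833).
Then the next iterate is (p, q)₁ = (-0.667, -7.333).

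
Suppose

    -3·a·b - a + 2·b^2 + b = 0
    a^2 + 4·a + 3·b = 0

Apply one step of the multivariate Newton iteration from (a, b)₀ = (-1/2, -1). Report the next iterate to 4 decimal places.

At (-1/2, -1): F = (0.0000, -4.7500).
Jacobian J = [[-3·b - 1, -3·a + 4·b + 1], [2·a + 4, 3]].
At the point, J = [[2.0000, -1.5000], [3.0000, 3.0000]] (det J = 10.5000).
Solving J·Δ = −F gives Δ = (0.6786, 0.9048).
Then the next iterate is (a, b)₁ = (0.1786, -0.0952).

(0.1786, -0.0952)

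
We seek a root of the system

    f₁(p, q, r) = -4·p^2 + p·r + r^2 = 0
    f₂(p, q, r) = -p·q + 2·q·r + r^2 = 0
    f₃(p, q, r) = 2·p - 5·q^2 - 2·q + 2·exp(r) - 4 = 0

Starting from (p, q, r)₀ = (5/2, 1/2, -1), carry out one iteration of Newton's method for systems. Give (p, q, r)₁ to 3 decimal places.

At (5/2, 1/2, -1): F = (-26.500, -1.250, -0.51424).
Jacobian J = [[-8·p + r, 0, p + 2·r], [-q, -p + 2·r, 2·q + 2·r], [2, -10·q - 2, 2·exp(r)]].
At the point, J = [[-21.000, 0.000, 0.500], [-0.500, -4.500, -1.000], [2.000, -7.000, 0.73576]] (det J = 222.77921).
Solving J·Δ = −F gives Δ = (-1.241, -0.336, 0.880).
Then the next iterate is (p, q, r)₁ = (1.259, 0.164, -0.120).

(1.259, 0.164, -0.120)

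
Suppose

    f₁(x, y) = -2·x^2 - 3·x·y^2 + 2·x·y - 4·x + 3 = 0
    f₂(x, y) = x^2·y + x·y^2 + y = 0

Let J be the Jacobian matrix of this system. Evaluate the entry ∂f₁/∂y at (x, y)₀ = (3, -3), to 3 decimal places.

∂f₁/∂y = -6·x·y + 2·x.
At (3, -3) this is 60.000.

60.000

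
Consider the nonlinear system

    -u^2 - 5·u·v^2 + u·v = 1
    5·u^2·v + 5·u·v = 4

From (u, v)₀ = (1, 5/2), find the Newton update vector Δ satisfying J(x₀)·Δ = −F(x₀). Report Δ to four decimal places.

(-0.3316, -0.8563)

At (1, 5/2): F = (-30.7500, 21.0000).
Jacobian J = [[-2·u - 5·v^2 + v, -10·u·v + u], [10·u·v + 5·v, 5·u^2 + 5·u]].
At the point, J = [[-30.7500, -24.0000], [37.5000, 10.0000]] (det J = 592.5000).
Solving J·Δ = −F gives Δ = (-0.3316, -0.8563).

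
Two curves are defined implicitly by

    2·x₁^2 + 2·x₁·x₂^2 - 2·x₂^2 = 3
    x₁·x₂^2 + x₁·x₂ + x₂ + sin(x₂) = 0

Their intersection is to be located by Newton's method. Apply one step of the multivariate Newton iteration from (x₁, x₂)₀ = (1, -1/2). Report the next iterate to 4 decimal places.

(1.2222, 0.1844)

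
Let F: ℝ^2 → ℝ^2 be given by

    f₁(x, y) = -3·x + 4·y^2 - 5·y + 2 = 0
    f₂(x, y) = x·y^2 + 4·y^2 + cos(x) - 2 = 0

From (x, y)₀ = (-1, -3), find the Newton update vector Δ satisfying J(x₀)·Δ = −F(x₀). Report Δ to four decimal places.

(0.7877, 1.8496)

At (-1, -3): F = (56.0000, 25.540302).
Jacobian J = [[-3, 8·y - 5], [y^2 - sin(x), 2·x·y + 8·y]].
At the point, J = [[-3.0000, -29.0000], [9.841471, -18.0000]] (det J = 339.402659).
Solving J·Δ = −F gives Δ = (0.7877, 1.8496).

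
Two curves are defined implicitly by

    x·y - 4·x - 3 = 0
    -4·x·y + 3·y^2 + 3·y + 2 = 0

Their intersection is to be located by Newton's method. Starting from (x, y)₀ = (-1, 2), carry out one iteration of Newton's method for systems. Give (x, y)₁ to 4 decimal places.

At (-1, 2): F = (-1.0000, 28.0000).
Jacobian J = [[y - 4, x], [-4·y, -4·x + 6·y + 3]].
At the point, J = [[-2.0000, -1.0000], [-8.0000, 19.0000]] (det J = -46.0000).
Solving J·Δ = −F gives Δ = (0.1957, -1.3913).
Then the next iterate is (x, y)₁ = (-0.8043, 0.6087).

(-0.8043, 0.6087)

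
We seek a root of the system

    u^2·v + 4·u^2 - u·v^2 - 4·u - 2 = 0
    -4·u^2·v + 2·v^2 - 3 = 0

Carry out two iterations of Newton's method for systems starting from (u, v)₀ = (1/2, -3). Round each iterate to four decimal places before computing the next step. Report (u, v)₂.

At (1/2, -3): F = (-8.2500, 18.0000).
Jacobian J = [[2·u·v + 8·u - v^2 - 4, u^2 - 2·u·v], [-8·u·v, -4·u^2 + 4·v]].
At the point, J = [[-12.0000, 3.2500], [12.0000, -13.0000]] (det J = 117.0000).
Solving J·Δ = −F gives Δ = (-0.4167, 1.0000).
Then the next iterate is (u, v)₁ = (0.0833, -2.0000).
Round to (0.0833, -2.0000) and repeat: F = (-2.652522, 5.055511), J = [[-7.6668, 0.340139], [1.3328, -8.027756]].
Δ = (-0.3204, 0.5766), so (u, v)₂ = (-0.2371, -1.4234).

(-0.2371, -1.4234)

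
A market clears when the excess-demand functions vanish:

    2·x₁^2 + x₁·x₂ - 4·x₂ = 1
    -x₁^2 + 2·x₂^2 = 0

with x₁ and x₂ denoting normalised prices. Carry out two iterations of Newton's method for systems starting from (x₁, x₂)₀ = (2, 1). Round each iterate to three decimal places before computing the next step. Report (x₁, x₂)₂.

(1.327, 0.935)

At (2, 1): F = (5.000, -2.000).
Jacobian J = [[4·x₁ + x₂, x₁ - 4], [-2·x₁, 4·x₂]].
At the point, J = [[9.000, -2.000], [-4.000, 4.000]] (det J = 28.000).
Solving J·Δ = −F gives Δ = (-0.571, -0.071).
Then the next iterate is (x₁, x₂)₁ = (1.429, 0.929).
Round to (1.429, 0.929) and repeat: F = (0.69562, -0.31596), J = [[6.645, -2.571], [-2.858, 3.716]].
Δ = (-0.102, 0.006), so (x₁, x₂)₂ = (1.327, 0.935).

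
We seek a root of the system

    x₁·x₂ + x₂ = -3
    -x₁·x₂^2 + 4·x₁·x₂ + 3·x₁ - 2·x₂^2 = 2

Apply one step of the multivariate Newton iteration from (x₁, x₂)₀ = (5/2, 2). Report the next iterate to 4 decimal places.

At (5/2, 2): F = (10.0000, 7.5000).
Jacobian J = [[x₂, x₁ + 1], [-x₂^2 + 4·x₂ + 3, -2·x₁·x₂ + 4·x₁ - 4·x₂]].
At the point, J = [[2.0000, 3.5000], [7.0000, -8.0000]] (det J = -40.5000).
Solving J·Δ = −F gives Δ = (-2.6235, -1.3580).
Then the next iterate is (x₁, x₂)₁ = (-0.1235, 0.6420).

(-0.1235, 0.6420)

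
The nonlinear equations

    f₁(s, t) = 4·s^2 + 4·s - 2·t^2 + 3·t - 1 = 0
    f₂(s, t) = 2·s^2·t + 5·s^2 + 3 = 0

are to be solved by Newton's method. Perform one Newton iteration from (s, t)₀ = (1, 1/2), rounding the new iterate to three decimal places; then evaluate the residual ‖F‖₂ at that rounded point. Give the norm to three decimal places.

3.750

At (1, 1/2): F = (8.000, 9.000).
Jacobian J = [[8·s + 4, -4·t + 3], [4·s·t + 10·s, 2·s^2]].
At the point, J = [[12.000, 1.000], [12.000, 2.000]] (det J = 12.000).
Solving J·Δ = −F gives Δ = (-0.583, -1.000).
Then the next iterate is (s, t)₁ = (0.417, -0.500).
Re-evaluating at (0.417, -0.500): F = (-0.63644, 3.69556), so ‖F‖₂ = 3.750.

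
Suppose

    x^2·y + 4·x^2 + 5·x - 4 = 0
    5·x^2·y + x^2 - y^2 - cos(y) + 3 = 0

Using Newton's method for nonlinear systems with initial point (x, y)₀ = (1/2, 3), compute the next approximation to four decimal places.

(0.4848, 2.7282)

At (1/2, 3): F = (0.2500, -1.010008).
Jacobian J = [[2·x·y + 8·x + 5, x^2], [10·x·y + 2·x, 5·x^2 - 2·y + sin(y)]].
At the point, J = [[12.0000, 0.2500], [16.0000, -4.608880]] (det J = -59.306560).
Solving J·Δ = −F gives Δ = (-0.0152, -0.2718).
Then the next iterate is (x, y)₁ = (0.4848, 2.7282).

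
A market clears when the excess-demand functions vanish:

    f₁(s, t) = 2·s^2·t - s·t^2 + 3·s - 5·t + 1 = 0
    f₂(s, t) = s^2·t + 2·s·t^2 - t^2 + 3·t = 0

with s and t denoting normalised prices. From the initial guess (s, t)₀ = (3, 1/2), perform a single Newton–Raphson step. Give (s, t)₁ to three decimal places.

(1.284, 0.427)

At (3, 1/2): F = (15.750, 7.250).
Jacobian J = [[4·s·t - t^2 + 3, 2·s^2 - 2·s·t - 5], [2·s·t + 2·t^2, s^2 + 4·s·t - 2·t + 3]].
At the point, J = [[8.750, 10.000], [3.500, 17.000]] (det J = 113.750).
Solving J·Δ = −F gives Δ = (-1.716, -0.073).
Then the next iterate is (s, t)₁ = (1.284, 0.427).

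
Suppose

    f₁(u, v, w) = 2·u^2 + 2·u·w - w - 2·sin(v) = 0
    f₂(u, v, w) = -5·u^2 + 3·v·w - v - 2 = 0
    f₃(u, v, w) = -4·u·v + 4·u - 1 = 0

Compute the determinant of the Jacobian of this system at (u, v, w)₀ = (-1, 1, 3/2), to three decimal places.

J = [[4·u + 2·w, -2·cos(v), 2·u - 1], [-10·u, 3·w - 1, 3·v], [-4·v + 4, -4·u, 0]].
At the point, J = [[-1.000, -1.08060, -3.000], [10.000, 3.500, 3.000], [0.000, 4.000, 0.000]].
det J = -108.000.

-108.000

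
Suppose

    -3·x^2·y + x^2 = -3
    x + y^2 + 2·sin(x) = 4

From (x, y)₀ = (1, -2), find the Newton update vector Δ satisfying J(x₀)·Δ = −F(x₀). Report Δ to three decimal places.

(-0.642, 0.337)

At (1, -2): F = (10.000, 2.68294).
Jacobian J = [[-6·x·y + 2·x, -3·x^2], [2·cos(x) + 1, 2·y]].
At the point, J = [[14.000, -3.000], [2.08060, -4.000]] (det J = -49.75819).
Solving J·Δ = −F gives Δ = (-0.642, 0.337).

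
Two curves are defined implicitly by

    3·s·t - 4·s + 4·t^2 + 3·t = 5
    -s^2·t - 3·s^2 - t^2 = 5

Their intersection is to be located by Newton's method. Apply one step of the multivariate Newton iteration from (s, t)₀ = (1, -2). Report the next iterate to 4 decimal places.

At (1, -2): F = (-5.0000, -10.0000).
Jacobian J = [[3·t - 4, 3·s + 8·t + 3], [-2·s·t - 6·s, -s^2 - 2·t]].
At the point, J = [[-10.0000, -10.0000], [-2.0000, 3.0000]] (det J = -50.0000).
Solving J·Δ = −F gives Δ = (-2.3000, 1.8000).
Then the next iterate is (s, t)₁ = (-1.3000, -0.2000).

(-1.3000, -0.2000)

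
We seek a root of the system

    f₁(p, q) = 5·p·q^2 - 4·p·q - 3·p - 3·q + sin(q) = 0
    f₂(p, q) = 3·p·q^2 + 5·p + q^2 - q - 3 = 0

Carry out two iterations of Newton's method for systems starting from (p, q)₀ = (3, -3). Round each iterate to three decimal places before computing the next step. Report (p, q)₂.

(-2.712, -3.415)

At (3, -3): F = (170.85888, 105.000).
Jacobian J = [[5·q^2 - 4·q - 3, 10·p·q - 4·p + cos(q) - 3], [3·q^2 + 5, 6·p·q + 2·q - 1]].
At the point, J = [[54.000, -105.98999], [32.000, -61.000]] (det J = 97.67976).
Solving J·Δ = −F gives Δ = (-7.233, -2.073).
Then the next iterate is (p, q)₁ = (-4.233, -5.073).
Round to (-4.233, -5.073) and repeat: F = (-601.73059, -320.16961), J = [[145.96865, 229.02494], [82.20599, 117.69805]].
Δ = (1.521, 1.658), so (p, q)₂ = (-2.712, -3.415).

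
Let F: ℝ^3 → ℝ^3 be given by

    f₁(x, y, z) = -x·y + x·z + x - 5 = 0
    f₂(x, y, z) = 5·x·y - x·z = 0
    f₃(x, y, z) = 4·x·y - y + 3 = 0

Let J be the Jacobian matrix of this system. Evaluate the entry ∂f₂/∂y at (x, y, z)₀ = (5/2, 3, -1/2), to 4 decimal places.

∂f₂/∂y = 5·x.
At (5/2, 3, -1/2) this is 12.5000.

12.5000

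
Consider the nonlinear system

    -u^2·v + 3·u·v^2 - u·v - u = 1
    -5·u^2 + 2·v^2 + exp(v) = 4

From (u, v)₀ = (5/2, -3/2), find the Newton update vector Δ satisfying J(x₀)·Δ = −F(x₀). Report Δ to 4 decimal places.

(-1.2777, 0.2449)

At (5/2, -3/2): F = (26.5000, -30.526870).
Jacobian J = [[-2·u·v + 3·v^2 - v - 1, -u^2 + 6·u·v - u], [-10·u, 4·v + exp(v)]].
At the point, J = [[14.7500, -31.2500], [-25.0000, -5.776870]] (det J = -866.458830).
Solving J·Δ = −F gives Δ = (-1.2777, 0.2449).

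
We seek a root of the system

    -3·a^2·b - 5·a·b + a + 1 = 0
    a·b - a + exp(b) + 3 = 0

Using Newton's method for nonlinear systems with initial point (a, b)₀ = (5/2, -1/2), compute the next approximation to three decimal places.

(6.824, 1.634)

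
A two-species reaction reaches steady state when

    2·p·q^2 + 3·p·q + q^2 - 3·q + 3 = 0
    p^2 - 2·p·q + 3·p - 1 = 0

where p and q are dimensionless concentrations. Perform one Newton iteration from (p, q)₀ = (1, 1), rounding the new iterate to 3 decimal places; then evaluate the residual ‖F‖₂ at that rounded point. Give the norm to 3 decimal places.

At (1, 1): F = (6.000, 1.000).
Jacobian J = [[2·q^2 + 3·q, 4·p·q + 3·p + 2·q - 3], [2·p - 2·q + 3, -2·p]].
At the point, J = [[5.000, 6.000], [3.000, -2.000]] (det J = -28.000).
Solving J·Δ = −F gives Δ = (-0.643, -0.464).
Then the next iterate is (p, q)₁ = (0.357, 0.536).
Re-evaluating at (0.357, 0.536): F = (2.45848, -0.18426), so ‖F‖₂ = 2.465.

2.465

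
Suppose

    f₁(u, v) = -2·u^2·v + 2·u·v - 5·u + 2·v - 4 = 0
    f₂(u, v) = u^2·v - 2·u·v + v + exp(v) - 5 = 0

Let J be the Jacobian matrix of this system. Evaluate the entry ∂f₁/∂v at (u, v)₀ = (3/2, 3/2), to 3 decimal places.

∂f₁/∂v = -2·u^2 + 2·u + 2.
At (3/2, 3/2) this is 0.500.

0.500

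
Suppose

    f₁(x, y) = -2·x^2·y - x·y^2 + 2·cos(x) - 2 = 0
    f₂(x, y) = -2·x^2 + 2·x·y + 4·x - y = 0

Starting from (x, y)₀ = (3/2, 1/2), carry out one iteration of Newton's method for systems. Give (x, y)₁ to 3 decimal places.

(1.866, -0.567)

At (3/2, 1/2): F = (-4.48353, 2.500).
Jacobian J = [[-4·x·y - y^2 - 2·sin(x), -2·x^2 - 2·x·y], [-4·x + 2·y + 4, 2·x - 1]].
At the point, J = [[-5.24499, -6.000], [-1.000, 2.000]] (det J = -16.48998).
Solving J·Δ = −F gives Δ = (0.366, -1.067).
Then the next iterate is (x, y)₁ = (1.866, -0.567).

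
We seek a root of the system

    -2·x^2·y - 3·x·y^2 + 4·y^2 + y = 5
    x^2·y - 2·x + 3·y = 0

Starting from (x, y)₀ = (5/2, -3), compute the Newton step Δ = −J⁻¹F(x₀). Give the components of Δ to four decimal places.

At (5/2, -3): F = (-2.0000, -32.7500).
Jacobian J = [[-4·x·y - 3·y^2, -2·x^2 - 6·x·y + 8·y + 1], [2·x·y - 2, x^2 + 3]].
At the point, J = [[3.0000, 9.5000], [-17.0000, 9.2500]] (det J = 189.2500).
Solving J·Δ = −F gives Δ = (-1.5462, 0.6988).

(-1.5462, 0.6988)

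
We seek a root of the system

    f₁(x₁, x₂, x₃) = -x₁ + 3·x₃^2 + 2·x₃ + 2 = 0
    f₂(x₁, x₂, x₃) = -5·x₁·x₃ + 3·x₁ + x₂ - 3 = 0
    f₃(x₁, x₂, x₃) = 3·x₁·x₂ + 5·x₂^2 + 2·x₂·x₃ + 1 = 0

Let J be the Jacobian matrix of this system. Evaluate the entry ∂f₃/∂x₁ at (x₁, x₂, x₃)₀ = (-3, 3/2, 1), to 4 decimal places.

4.5000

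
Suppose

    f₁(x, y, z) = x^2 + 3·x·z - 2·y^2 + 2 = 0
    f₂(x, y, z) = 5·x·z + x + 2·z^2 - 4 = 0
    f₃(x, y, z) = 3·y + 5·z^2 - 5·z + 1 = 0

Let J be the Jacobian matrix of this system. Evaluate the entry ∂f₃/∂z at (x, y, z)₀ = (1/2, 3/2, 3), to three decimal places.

25.000

∂f₃/∂z = 10·z - 5.
At (1/2, 3/2, 3) this is 25.000.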